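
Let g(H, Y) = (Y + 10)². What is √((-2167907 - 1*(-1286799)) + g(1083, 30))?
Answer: 2*I*√219877 ≈ 937.82*I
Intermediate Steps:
g(H, Y) = (10 + Y)²
√((-2167907 - 1*(-1286799)) + g(1083, 30)) = √((-2167907 - 1*(-1286799)) + (10 + 30)²) = √((-2167907 + 1286799) + 40²) = √(-881108 + 1600) = √(-879508) = 2*I*√219877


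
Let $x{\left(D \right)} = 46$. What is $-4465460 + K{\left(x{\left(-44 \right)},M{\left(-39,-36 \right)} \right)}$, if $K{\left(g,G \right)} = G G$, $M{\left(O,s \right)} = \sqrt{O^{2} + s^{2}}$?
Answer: $-4462643$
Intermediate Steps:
$K{\left(g,G \right)} = G^{2}$
$-4465460 + K{\left(x{\left(-44 \right)},M{\left(-39,-36 \right)} \right)} = -4465460 + \left(\sqrt{\left(-39\right)^{2} + \left(-36\right)^{2}}\right)^{2} = -4465460 + \left(\sqrt{1521 + 1296}\right)^{2} = -4465460 + \left(\sqrt{2817}\right)^{2} = -4465460 + \left(3 \sqrt{313}\right)^{2} = -4465460 + 2817 = -4462643$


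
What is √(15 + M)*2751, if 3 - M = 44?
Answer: 2751*I*√26 ≈ 14027.0*I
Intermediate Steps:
M = -41 (M = 3 - 1*44 = 3 - 44 = -41)
√(15 + M)*2751 = √(15 - 41)*2751 = √(-26)*2751 = (I*√26)*2751 = 2751*I*√26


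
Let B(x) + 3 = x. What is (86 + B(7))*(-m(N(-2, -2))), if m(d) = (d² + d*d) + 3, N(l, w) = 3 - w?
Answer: -4770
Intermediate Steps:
B(x) = -3 + x
m(d) = 3 + 2*d² (m(d) = (d² + d²) + 3 = 2*d² + 3 = 3 + 2*d²)
(86 + B(7))*(-m(N(-2, -2))) = (86 + (-3 + 7))*(-(3 + 2*(3 - 1*(-2))²)) = (86 + 4)*(-(3 + 2*(3 + 2)²)) = 90*(-(3 + 2*5²)) = 90*(-(3 + 2*25)) = 90*(-(3 + 50)) = 90*(-1*53) = 90*(-53) = -4770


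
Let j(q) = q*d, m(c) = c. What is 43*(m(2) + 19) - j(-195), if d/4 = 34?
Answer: 27423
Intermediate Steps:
d = 136 (d = 4*34 = 136)
j(q) = 136*q (j(q) = q*136 = 136*q)
43*(m(2) + 19) - j(-195) = 43*(2 + 19) - 136*(-195) = 43*21 - 1*(-26520) = 903 + 26520 = 27423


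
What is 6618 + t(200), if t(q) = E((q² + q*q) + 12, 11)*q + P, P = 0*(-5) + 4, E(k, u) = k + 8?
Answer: 16010622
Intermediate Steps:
E(k, u) = 8 + k
P = 4 (P = 0 + 4 = 4)
t(q) = 4 + q*(20 + 2*q²) (t(q) = (8 + ((q² + q*q) + 12))*q + 4 = (8 + ((q² + q²) + 12))*q + 4 = (8 + (2*q² + 12))*q + 4 = (8 + (12 + 2*q²))*q + 4 = (20 + 2*q²)*q + 4 = q*(20 + 2*q²) + 4 = 4 + q*(20 + 2*q²))
6618 + t(200) = 6618 + (4 + 2*200*(10 + 200²)) = 6618 + (4 + 2*200*(10 + 40000)) = 6618 + (4 + 2*200*40010) = 6618 + (4 + 16004000) = 6618 + 16004004 = 16010622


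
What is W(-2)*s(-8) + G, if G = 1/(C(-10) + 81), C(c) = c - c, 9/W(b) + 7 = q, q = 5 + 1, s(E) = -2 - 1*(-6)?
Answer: -2915/81 ≈ -35.988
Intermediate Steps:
s(E) = 4 (s(E) = -2 + 6 = 4)
q = 6
W(b) = -9 (W(b) = 9/(-7 + 6) = 9/(-1) = 9*(-1) = -9)
C(c) = 0
G = 1/81 (G = 1/(0 + 81) = 1/81 ≈ 0.012346)
W(-2)*s(-8) + G = -9*4 + 1/81 = -36 + 1/81 = -2915/81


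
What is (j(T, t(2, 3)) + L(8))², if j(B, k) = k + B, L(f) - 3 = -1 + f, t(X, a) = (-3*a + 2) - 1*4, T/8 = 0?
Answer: 1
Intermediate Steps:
T = 0 (T = 8*0 = 0)
t(X, a) = -2 - 3*a (t(X, a) = (2 - 3*a) - 4 = -2 - 3*a)
L(f) = 2 + f (L(f) = 3 + (-1 + f) = 2 + f)
j(B, k) = B + k
(j(T, t(2, 3)) + L(8))² = ((0 + (-2 - 3*3)) + (2 + 8))² = ((0 + (-2 - 9)) + 10)² = ((0 - 11) + 10)² = (-11 + 10)² = (-1)² = 1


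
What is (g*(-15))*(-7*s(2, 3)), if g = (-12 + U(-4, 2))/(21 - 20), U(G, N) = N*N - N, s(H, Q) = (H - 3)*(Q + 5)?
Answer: 8400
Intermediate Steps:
s(H, Q) = (-3 + H)*(5 + Q)
U(G, N) = N**2 - N
g = -10 (g = (-12 + 2*(-1 + 2))/(21 - 20) = (-12 + 2*1)/1 = (-12 + 2)*1 = -10*1 = -10)
(g*(-15))*(-7*s(2, 3)) = (-10*(-15))*(-7*(-15 - 3*3 + 5*2 + 2*3)) = 150*(-7*(-15 - 9 + 10 + 6)) = 150*(-7*(-8)) = 150*56 = 8400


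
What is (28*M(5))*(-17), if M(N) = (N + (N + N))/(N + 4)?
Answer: -2380/3 ≈ -793.33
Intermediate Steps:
M(N) = 3*N/(4 + N) (M(N) = (N + 2*N)/(4 + N) = (3*N)/(4 + N) = 3*N/(4 + N))
(28*M(5))*(-17) = (28*(3*5/(4 + 5)))*(-17) = (28*(3*5/9))*(-17) = (28*(3*5*(1/9)))*(-17) = (28*(5/3))*(-17) = (140/3)*(-17) = -2380/3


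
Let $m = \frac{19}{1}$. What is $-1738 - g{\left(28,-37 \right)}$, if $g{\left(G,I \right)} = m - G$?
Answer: $-1729$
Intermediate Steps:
$m = 19$ ($m = 19 \cdot 1 = 19$)
$g{\left(G,I \right)} = 19 - G$
$-1738 - g{\left(28,-37 \right)} = -1738 - \left(19 - 28\right) = -1738 - -9 = -1738 + 9 = -1729$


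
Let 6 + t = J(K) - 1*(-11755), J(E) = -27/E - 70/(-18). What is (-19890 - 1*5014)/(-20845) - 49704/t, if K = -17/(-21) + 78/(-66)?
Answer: -52180252504/17344686755 ≈ -3.0084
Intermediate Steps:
K = -86/231 (K = -17*(-1/21) + 78*(-1/66) = 17/21 - 13/11 = -86/231 ≈ -0.37229)
J(E) = 35/9 - 27/E (J(E) = -27/E - 70*(-1/18) = -27/E + 35/9 = 35/9 - 27/E)
t = 9152869/774 (t = -6 + ((35/9 - 27/(-86/231)) - 1*(-11755)) = -6 + ((35/9 - 27*(-231/86)) + 11755) = -6 + ((35/9 + 6237/86) + 11755) = -6 + (59143/774 + 11755) = -6 + 9157513/774 = 9152869/774 ≈ 11825.)
(-19890 - 1*5014)/(-20845) - 49704/t = (-19890 - 1*5014)/(-20845) - 49704/9152869/774 = (-19890 - 5014)*(-1/20845) - 49704*774/9152869 = -24904*(-1/20845) - 38470896/9152869 = 2264/1895 - 38470896/9152869 = -52180252504/17344686755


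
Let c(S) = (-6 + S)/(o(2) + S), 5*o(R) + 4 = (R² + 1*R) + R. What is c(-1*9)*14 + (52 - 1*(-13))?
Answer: 3715/41 ≈ 90.610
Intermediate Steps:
o(R) = -⅘ + R²/5 + 2*R/5 (o(R) = -⅘ + ((R² + 1*R) + R)/5 = -⅘ + ((R² + R) + R)/5 = -⅘ + ((R + R²) + R)/5 = -⅘ + (R² + 2*R)/5 = -⅘ + (R²/5 + 2*R/5) = -⅘ + R²/5 + 2*R/5)
c(S) = (-6 + S)/(⅘ + S) (c(S) = (-6 + S)/((-⅘ + (⅕)*2² + (⅖)*2) + S) = (-6 + S)/((-⅘ + (⅕)*4 + ⅘) + S) = (-6 + S)/((-⅘ + ⅘ + ⅘) + S) = (-6 + S)/(⅘ + S))
c(-1*9)*14 + (52 - 1*(-13)) = (5*(-6 - 1*9)/(4 + 5*(-1*9)))*14 + (52 - 1*(-13)) = (5*(-6 - 9)/(4 + 5*(-9)))*14 + (52 + 13) = (5*(-15)/(4 - 45))*14 + 65 = (5*(-15)/(-41))*14 + 65 = (5*(-1/41)*(-15))*14 + 65 = (75/41)*14 + 65 = 1050/41 + 65 = 3715/41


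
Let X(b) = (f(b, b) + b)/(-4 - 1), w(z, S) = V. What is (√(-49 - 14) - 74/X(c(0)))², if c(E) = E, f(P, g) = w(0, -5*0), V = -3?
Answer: 136333/9 - 740*I*√7 ≈ 15148.0 - 1957.9*I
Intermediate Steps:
w(z, S) = -3
f(P, g) = -3
X(b) = ⅗ - b/5 (X(b) = (-3 + b)/(-4 - 1) = (-3 + b)/(-5) = (-3 + b)*(-⅕) = ⅗ - b/5)
(√(-49 - 14) - 74/X(c(0)))² = (√(-49 - 14) - 74/(⅗ - ⅕*0))² = (√(-63) - 74/(⅗ + 0))² = (3*I*√7 - 74/⅗)² = (3*I*√7 - 74*5/3)² = (3*I*√7 - 370/3)² = (-370/3 + 3*I*√7)²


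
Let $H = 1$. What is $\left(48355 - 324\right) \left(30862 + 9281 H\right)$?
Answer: $1928108433$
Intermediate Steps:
$\left(48355 - 324\right) \left(30862 + 9281 H\right) = \left(48355 - 324\right) \left(30862 + 9281 \cdot 1\right) = 48031 \left(30862 + 9281\right) = 48031 \cdot 40143 = 1928108433$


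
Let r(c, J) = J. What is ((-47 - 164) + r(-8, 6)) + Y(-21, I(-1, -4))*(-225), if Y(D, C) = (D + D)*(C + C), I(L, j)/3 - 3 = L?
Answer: 113195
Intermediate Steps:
I(L, j) = 9 + 3*L
Y(D, C) = 4*C*D (Y(D, C) = (2*D)*(2*C) = 4*C*D)
((-47 - 164) + r(-8, 6)) + Y(-21, I(-1, -4))*(-225) = ((-47 - 164) + 6) + (4*(9 + 3*(-1))*(-21))*(-225) = (-211 + 6) + (4*(9 - 3)*(-21))*(-225) = -205 + (4*6*(-21))*(-225) = -205 - 504*(-225) = -205 + 113400 = 113195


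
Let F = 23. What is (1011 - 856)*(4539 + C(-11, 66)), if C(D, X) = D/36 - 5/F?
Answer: 582468145/828 ≈ 7.0346e+5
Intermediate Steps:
C(D, X) = -5/23 + D/36 (C(D, X) = D/36 - 5/23 = -5/23 + D/36)
(1011 - 856)*(4539 + C(-11, 66)) = (1011 - 856)*(4539 + (-5/23 + (1/36)*(-11))) = 155*(4539 + (-5/23 - 11/36)) = 155*(4539 - 433/828) = 155*(3757859/828) = 582468145/828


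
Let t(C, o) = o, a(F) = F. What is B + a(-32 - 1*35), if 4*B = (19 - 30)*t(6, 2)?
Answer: -145/2 ≈ -72.500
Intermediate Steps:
B = -11/2 (B = ((19 - 30)*2)/4 = (-11*2)/4 = (1/4)*(-22) = -11/2 ≈ -5.5000)
B + a(-32 - 1*35) = -11/2 + (-32 - 1*35) = -11/2 + (-32 - 35) = -11/2 - 67 = -145/2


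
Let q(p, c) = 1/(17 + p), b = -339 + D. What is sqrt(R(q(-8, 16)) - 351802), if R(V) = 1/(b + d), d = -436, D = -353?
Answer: I*sqrt(111906809274)/564 ≈ 593.13*I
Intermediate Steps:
b = -692 (b = -339 - 353 = -692)
R(V) = -1/1128 (R(V) = 1/(-692 - 436) = 1/(-1128) = -1/1128)
sqrt(R(q(-8, 16)) - 351802) = sqrt(-1/1128 - 351802) = sqrt(-396832657/1128) = I*sqrt(111906809274)/564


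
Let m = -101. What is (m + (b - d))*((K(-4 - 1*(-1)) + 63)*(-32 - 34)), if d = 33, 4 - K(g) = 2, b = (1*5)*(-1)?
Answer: 596310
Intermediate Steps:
b = -5 (b = 5*(-1) = -5)
K(g) = 2 (K(g) = 4 - 1*2 = 4 - 2 = 2)
(m + (b - d))*((K(-4 - 1*(-1)) + 63)*(-32 - 34)) = (-101 + (-5 - 1*33))*((2 + 63)*(-32 - 34)) = (-101 + (-5 - 33))*(65*(-66)) = (-101 - 38)*(-4290) = -139*(-4290) = 596310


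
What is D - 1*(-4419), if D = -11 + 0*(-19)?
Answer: 4408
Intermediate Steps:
D = -11 (D = -11 + 0 = -11)
D - 1*(-4419) = -11 - 1*(-4419) = -11 + 4419 = 4408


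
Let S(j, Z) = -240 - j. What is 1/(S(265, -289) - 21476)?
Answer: -1/21981 ≈ -4.5494e-5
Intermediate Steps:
1/(S(265, -289) - 21476) = 1/((-240 - 1*265) - 21476) = 1/((-240 - 265) - 21476) = 1/(-505 - 21476) = 1/(-21981) = -1/21981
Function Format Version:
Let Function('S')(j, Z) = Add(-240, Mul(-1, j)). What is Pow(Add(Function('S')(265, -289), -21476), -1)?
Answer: Rational(-1, 21981) ≈ -4.5494e-5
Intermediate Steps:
Pow(Add(Function('S')(265, -289), -21476), -1) = Pow(Add(Add(-240, Mul(-1, 265)), -21476), -1) = Pow(Add(Add(-240, -265), -21476), -1) = Pow(Add(-505, -21476), -1) = Pow(-21981, -1) = Rational(-1, 21981)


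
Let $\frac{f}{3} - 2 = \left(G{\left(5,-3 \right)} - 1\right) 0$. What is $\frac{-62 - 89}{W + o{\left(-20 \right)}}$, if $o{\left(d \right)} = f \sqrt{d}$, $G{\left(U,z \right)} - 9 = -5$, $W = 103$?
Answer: $- \frac{15553}{11329} + \frac{1812 i \sqrt{5}}{11329} \approx -1.3728 + 0.35764 i$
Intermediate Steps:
$G{\left(U,z \right)} = 4$ ($G{\left(U,z \right)} = 9 - 5 = 4$)
$f = 6$ ($f = 6 + 3 \left(4 - 1\right) 0 = 6 + 3 \cdot 3 \cdot 0 = 6 + 3 \cdot 0 = 6 + 0 = 6$)
$o{\left(d \right)} = 6 \sqrt{d}$
$\frac{-62 - 89}{W + o{\left(-20 \right)}} = \frac{-62 - 89}{103 + 6 \sqrt{-20}} = - \frac{151}{103 + 6 \cdot 2 i \sqrt{5}} = - \frac{151}{103 + 12 i \sqrt{5}}$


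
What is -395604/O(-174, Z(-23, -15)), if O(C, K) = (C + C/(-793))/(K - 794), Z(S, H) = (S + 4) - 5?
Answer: -108004221/58 ≈ -1.8621e+6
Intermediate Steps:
Z(S, H) = -1 + S (Z(S, H) = (4 + S) - 5 = -1 + S)
O(C, K) = 792*C/(793*(-794 + K)) (O(C, K) = (C + C*(-1/793))/(-794 + K) = (C - C/793)/(-794 + K) = (792*C/793)/(-794 + K) = 792*C/(793*(-794 + K)))
-395604/O(-174, Z(-23, -15)) = -395604/((792/793)*(-174)/(-794 + (-1 - 23))) = -395604/((792/793)*(-174)/(-794 - 24)) = -395604/((792/793)*(-174)/(-818)) = -395604/((792/793)*(-174)*(-1/818)) = -395604/68904/324337 = -395604*324337/68904 = -108004221/58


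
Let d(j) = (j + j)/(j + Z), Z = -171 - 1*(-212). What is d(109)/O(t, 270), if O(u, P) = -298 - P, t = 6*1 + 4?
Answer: -109/42600 ≈ -0.0025587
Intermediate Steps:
t = 10 (t = 6 + 4 = 10)
Z = 41 (Z = -171 + 212 = 41)
d(j) = 2*j/(41 + j) (d(j) = (j + j)/(j + 41) = (2*j)/(41 + j) = 2*j/(41 + j))
d(109)/O(t, 270) = (2*109/(41 + 109))/(-298 - 1*270) = (2*109/150)/(-298 - 270) = (2*109*(1/150))/(-568) = (109/75)*(-1/568) = -109/42600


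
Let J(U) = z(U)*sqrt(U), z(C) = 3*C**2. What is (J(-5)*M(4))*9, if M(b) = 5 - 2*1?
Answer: 2025*I*sqrt(5) ≈ 4528.0*I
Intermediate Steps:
M(b) = 3 (M(b) = 5 - 2 = 3)
J(U) = 3*U**(5/2) (J(U) = (3*U**2)*sqrt(U) = 3*U**(5/2))
(J(-5)*M(4))*9 = ((3*(-5)**(5/2))*3)*9 = ((3*(25*I*sqrt(5)))*3)*9 = ((75*I*sqrt(5))*3)*9 = (225*I*sqrt(5))*9 = 2025*I*sqrt(5)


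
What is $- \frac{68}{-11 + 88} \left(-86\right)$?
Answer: $\frac{5848}{77} \approx 75.948$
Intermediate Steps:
$- \frac{68}{-11 + 88} \left(-86\right) = - \frac{68}{77} \left(-86\right) = \left(-68\right) \frac{1}{77} \left(-86\right) = \left(- \frac{68}{77}\right) \left(-86\right) = \frac{5848}{77}$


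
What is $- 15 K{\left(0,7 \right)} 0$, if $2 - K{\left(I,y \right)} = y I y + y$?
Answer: $0$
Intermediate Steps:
$K{\left(I,y \right)} = 2 - y - I y^{2}$ ($K{\left(I,y \right)} = 2 - \left(y I y + y\right) = 2 - \left(I y y + y\right) = 2 - \left(I y^{2} + y\right) = 2 - \left(y + I y^{2}\right) = 2 - y - I y^{2}$)
$- 15 K{\left(0,7 \right)} 0 = - 15 \left(2 - 7 - 0 \cdot 7^{2}\right) 0 = - 15 \left(2 - 7 - 0 \cdot 49\right) 0 = - 15 \left(2 - 7 + 0\right) 0 = \left(-15\right) \left(-5\right) 0 = 75 \cdot 0 = 0$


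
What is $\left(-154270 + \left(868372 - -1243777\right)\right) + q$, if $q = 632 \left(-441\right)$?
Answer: $1679167$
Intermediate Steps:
$q = -278712$
$\left(-154270 + \left(868372 - -1243777\right)\right) + q = \left(-154270 + \left(868372 - -1243777\right)\right) - 278712 = \left(-154270 + \left(868372 + 1243777\right)\right) - 278712 = \left(-154270 + 2112149\right) - 278712 = 1957879 - 278712 = 1679167$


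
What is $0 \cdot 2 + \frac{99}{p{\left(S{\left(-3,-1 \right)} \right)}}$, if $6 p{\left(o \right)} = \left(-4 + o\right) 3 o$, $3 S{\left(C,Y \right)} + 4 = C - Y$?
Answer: $\frac{33}{2} \approx 16.5$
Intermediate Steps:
$S{\left(C,Y \right)} = - \frac{4}{3} - \frac{Y}{3} + \frac{C}{3}$ ($S{\left(C,Y \right)} = - \frac{4}{3} + \frac{C - Y}{3} = - \frac{4}{3} + \left(- \frac{Y}{3} + \frac{C}{3}\right) = - \frac{4}{3} - \frac{Y}{3} + \frac{C}{3}$)
$p{\left(o \right)} = \frac{o \left(-12 + 3 o\right)}{6}$ ($p{\left(o \right)} = \frac{\left(-4 + o\right) 3 o}{6} = \frac{\left(-12 + 3 o\right) o}{6} = \frac{o \left(-12 + 3 o\right)}{6}$)
$0 \cdot 2 + \frac{99}{p{\left(S{\left(-3,-1 \right)} \right)}} = 0 \cdot 2 + \frac{99}{\frac{1}{2} \left(- \frac{4}{3} - - \frac{1}{3} + \frac{1}{3} \left(-3\right)\right) \left(-4 - 2\right)} = 0 + \frac{99}{\frac{1}{2} \left(- \frac{4}{3} + \frac{1}{3} - 1\right) \left(-4 - 2\right)} = 0 + \frac{99}{\frac{1}{2} \left(-2\right) \left(-4 - 2\right)} = 0 + \frac{99}{\frac{1}{2} \left(-2\right) \left(-6\right)} = 0 + \frac{99}{6} = 0 + 99 \cdot \frac{1}{6} = 0 + \frac{33}{2} = \frac{33}{2}$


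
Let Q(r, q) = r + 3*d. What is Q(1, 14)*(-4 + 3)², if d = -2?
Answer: -5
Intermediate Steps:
Q(r, q) = -6 + r (Q(r, q) = r + 3*(-2) = r - 6 = -6 + r)
Q(1, 14)*(-4 + 3)² = (-6 + 1)*(-4 + 3)² = -5*(-1)² = -5*1 = -5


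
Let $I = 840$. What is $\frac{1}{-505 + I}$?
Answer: $\frac{1}{335} \approx 0.0029851$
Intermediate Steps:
$\frac{1}{-505 + I} = \frac{1}{-505 + 840} = \frac{1}{335}$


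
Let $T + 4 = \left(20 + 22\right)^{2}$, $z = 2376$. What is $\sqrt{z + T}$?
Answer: $2 \sqrt{1034} \approx 64.312$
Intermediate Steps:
$T = 1760$ ($T = -4 + \left(20 + 22\right)^{2} = -4 + 42^{2} = -4 + 1764 = 1760$)
$\sqrt{z + T} = \sqrt{2376 + 1760} = \sqrt{4136} = 2 \sqrt{1034}$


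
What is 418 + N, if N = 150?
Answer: 568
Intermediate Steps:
418 + N = 418 + 150 = 568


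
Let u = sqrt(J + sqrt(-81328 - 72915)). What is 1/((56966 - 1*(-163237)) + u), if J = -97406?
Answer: 1/(220203 + sqrt(-97406 + I*sqrt(154243))) ≈ 4.5412e-6 - 6.44e-9*I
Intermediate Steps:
u = sqrt(-97406 + I*sqrt(154243)) (u = sqrt(-97406 + sqrt(-81328 - 72915)) = sqrt(-97406 + sqrt(-154243)) = sqrt(-97406 + I*sqrt(154243)) ≈ 0.6292 + 312.1*I)
1/((56966 - 1*(-163237)) + u) = 1/((56966 - 1*(-163237)) + sqrt(-97406 + I*sqrt(154243))) = 1/((56966 + 163237) + sqrt(-97406 + I*sqrt(154243))) = 1/(220203 + sqrt(-97406 + I*sqrt(154243)))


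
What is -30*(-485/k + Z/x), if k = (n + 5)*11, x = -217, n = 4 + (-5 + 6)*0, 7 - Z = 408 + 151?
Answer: 505970/7161 ≈ 70.656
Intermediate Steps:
Z = -552 (Z = 7 - (408 + 151) = 7 - 1*559 = 7 - 559 = -552)
n = 4 (n = 4 + 1*0 = 4 + 0 = 4)
k = 99 (k = (4 + 5)*11 = 9*11 = 99)
-30*(-485/k + Z/x) = -30*(-485/99 - 552/(-217)) = -30*(-485*1/99 - 552*(-1/217)) = -30*(-485/99 + 552/217) = -30*(-50597/21483) = 505970/7161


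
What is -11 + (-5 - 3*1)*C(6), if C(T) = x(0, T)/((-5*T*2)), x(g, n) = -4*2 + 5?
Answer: -57/5 ≈ -11.400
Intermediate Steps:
x(g, n) = -3 (x(g, n) = -8 + 5 = -3)
C(T) = 3/(10*T) (C(T) = -3*(-1/(10*T)) = -(-3)/(10*T) = 3/(10*T))
-11 + (-5 - 3*1)*C(6) = -11 + (-5 - 3*1)*((3/10)/6) = -11 + (-5 - 3)*((3/10)*(1/6)) = -11 - 8*1/20 = -11 - 2/5 = -57/5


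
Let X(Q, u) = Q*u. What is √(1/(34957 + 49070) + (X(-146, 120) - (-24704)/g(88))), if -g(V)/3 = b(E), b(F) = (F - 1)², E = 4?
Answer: I*√1171446597123549/252081 ≈ 135.78*I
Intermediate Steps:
b(F) = (-1 + F)²
g(V) = -27 (g(V) = -3*(-1 + 4)² = -3*3² = -3*9 = -27)
√(1/(34957 + 49070) + (X(-146, 120) - (-24704)/g(88))) = √(1/(34957 + 49070) + (-146*120 - (-24704)/(-27))) = √(1/84027 + (-17520 - (-24704)*(-1)/27)) = √(1/84027 + (-17520 - 1*24704/27)) = √(1/84027 + (-17520 - 24704/27)) = √(1/84027 - 497744/27) = √(-13941311687/756243) = I*√1171446597123549/252081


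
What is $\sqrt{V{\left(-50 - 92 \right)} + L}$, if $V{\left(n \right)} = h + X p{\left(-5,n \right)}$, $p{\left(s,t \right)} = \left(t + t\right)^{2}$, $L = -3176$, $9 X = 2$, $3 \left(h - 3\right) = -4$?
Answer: $\frac{\sqrt{132743}}{3} \approx 121.45$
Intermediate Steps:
$h = \frac{5}{3}$ ($h = 3 + \frac{1}{3} \left(-4\right) = 3 - \frac{4}{3} = \frac{5}{3} \approx 1.6667$)
$X = \frac{2}{9}$ ($X = \frac{1}{9} \cdot 2 = \frac{2}{9} \approx 0.22222$)
$p{\left(s,t \right)} = 4 t^{2}$ ($p{\left(s,t \right)} = \left(2 t\right)^{2} = 4 t^{2}$)
$V{\left(n \right)} = \frac{5}{3} + \frac{8 n^{2}}{9}$ ($V{\left(n \right)} = \frac{5}{3} + \frac{2 \cdot 4 n^{2}}{9} = \frac{5}{3} + \frac{8 n^{2}}{9}$)
$\sqrt{V{\left(-50 - 92 \right)} + L} = \sqrt{\left(\frac{5}{3} + \frac{8 \left(-50 - 92\right)^{2}}{9}\right) - 3176} = \sqrt{\left(\frac{5}{3} + \frac{8 \left(-142\right)^{2}}{9}\right) - 3176} = \sqrt{\left(\frac{5}{3} + \frac{8}{9} \cdot 20164\right) - 3176} = \sqrt{\left(\frac{5}{3} + \frac{161312}{9}\right) - 3176} = \sqrt{\frac{161327}{9} - 3176} = \sqrt{\frac{132743}{9}} = \frac{\sqrt{132743}}{3}$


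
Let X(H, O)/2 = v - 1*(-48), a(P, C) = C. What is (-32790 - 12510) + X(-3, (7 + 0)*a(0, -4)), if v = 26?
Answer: -45152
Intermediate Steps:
X(H, O) = 148 (X(H, O) = 2*(26 - 1*(-48)) = 2*(26 + 48) = 2*74 = 148)
(-32790 - 12510) + X(-3, (7 + 0)*a(0, -4)) = (-32790 - 12510) + 148 = -45300 + 148 = -45152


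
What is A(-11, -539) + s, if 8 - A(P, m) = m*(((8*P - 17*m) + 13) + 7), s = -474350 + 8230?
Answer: 4436093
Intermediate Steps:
s = -466120
A(P, m) = 8 - m*(20 - 17*m + 8*P) (A(P, m) = 8 - m*(((8*P - 17*m) + 13) + 7) = 8 - m*(((-17*m + 8*P) + 13) + 7) = 8 - m*((13 - 17*m + 8*P) + 7) = 8 - m*(20 - 17*m + 8*P))
A(-11, -539) + s = (8 - 20*(-539) + 17*(-539)² - 8*(-11)*(-539)) - 466120 = (8 + 10780 + 17*290521 - 47432) - 466120 = (8 + 10780 + 4938857 - 47432) - 466120 = 4902213 - 466120 = 4436093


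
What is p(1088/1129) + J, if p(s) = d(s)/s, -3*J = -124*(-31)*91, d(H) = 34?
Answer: -11190341/96 ≈ -1.1657e+5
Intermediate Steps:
J = -349804/3 (J = -(-124*(-31))*91/3 = -3844*91/3 = -1/3*349804 = -349804/3 ≈ -1.1660e+5)
p(s) = 34/s
p(1088/1129) + J = 34/((1088/1129)) - 349804/3 = 34/((1088*(1/1129))) - 349804/3 = 34/(1088/1129) - 349804/3 = 34*(1129/1088) - 349804/3 = 1129/32 - 349804/3 = -11190341/96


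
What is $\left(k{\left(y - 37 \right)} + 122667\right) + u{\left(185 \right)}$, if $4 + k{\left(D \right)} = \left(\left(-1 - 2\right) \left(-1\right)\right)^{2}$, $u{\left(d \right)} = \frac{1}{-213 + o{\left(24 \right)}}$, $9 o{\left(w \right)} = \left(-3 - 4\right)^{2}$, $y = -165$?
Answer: $\frac{229151287}{1868} \approx 1.2267 \cdot 10^{5}$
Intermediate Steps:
$o{\left(w \right)} = \frac{49}{9}$ ($o{\left(w \right)} = \frac{\left(-3 - 4\right)^{2}}{9} = \frac{\left(-7\right)^{2}}{9} = \frac{1}{9} \cdot 49 = \frac{49}{9}$)
$u{\left(d \right)} = - \frac{9}{1868}$ ($u{\left(d \right)} = \frac{1}{-213 + \frac{49}{9}} = \frac{1}{- \frac{1868}{9}} = - \frac{9}{1868}$)
$k{\left(D \right)} = 5$ ($k{\left(D \right)} = -4 + \left(\left(-1 - 2\right) \left(-1\right)\right)^{2} = -4 + \left(\left(-3\right) \left(-1\right)\right)^{2} = -4 + 3^{2} = -4 + 9 = 5$)
$\left(k{\left(y - 37 \right)} + 122667\right) + u{\left(185 \right)} = \left(5 + 122667\right) - \frac{9}{1868} = 122672 - \frac{9}{1868} = \frac{229151287}{1868}$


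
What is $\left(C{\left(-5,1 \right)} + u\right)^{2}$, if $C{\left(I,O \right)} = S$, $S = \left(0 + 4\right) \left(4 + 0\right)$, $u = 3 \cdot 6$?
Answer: $1156$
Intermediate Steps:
$u = 18$
$S = 16$ ($S = 4 \cdot 4 = 16$)
$C{\left(I,O \right)} = 16$
$\left(C{\left(-5,1 \right)} + u\right)^{2} = \left(16 + 18\right)^{2} = 34^{2} = 1156$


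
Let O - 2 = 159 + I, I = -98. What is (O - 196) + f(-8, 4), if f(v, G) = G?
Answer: -129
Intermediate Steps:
O = 63 (O = 2 + (159 - 98) = 2 + 61 = 63)
(O - 196) + f(-8, 4) = (63 - 196) + 4 = -133 + 4 = -129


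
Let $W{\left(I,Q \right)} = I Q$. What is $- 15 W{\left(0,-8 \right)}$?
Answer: $0$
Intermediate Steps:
$- 15 W{\left(0,-8 \right)} = - 15 \cdot 0 \left(-8\right) = \left(-15\right) 0 = 0$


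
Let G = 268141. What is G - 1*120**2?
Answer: 253741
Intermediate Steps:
G - 1*120**2 = 268141 - 1*120**2 = 268141 - 1*14400 = 268141 - 14400 = 253741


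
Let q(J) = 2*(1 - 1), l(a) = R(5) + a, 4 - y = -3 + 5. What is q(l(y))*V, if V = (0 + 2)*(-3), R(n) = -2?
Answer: 0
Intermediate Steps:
y = 2 (y = 4 - (-3 + 5) = 4 - 1*2 = 4 - 2 = 2)
V = -6 (V = 2*(-3) = -6)
l(a) = -2 + a
q(J) = 0 (q(J) = 2*0 = 0)
q(l(y))*V = 0*(-6) = 0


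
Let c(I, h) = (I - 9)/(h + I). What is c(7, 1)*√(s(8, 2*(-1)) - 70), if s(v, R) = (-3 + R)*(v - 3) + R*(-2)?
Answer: -I*√91/4 ≈ -2.3848*I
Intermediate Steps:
c(I, h) = (-9 + I)/(I + h)
s(v, R) = -2*R + (-3 + R)*(-3 + v) (s(v, R) = (-3 + R)*(-3 + v) - 2*R = -2*R + (-3 + R)*(-3 + v))
c(7, 1)*√(s(8, 2*(-1)) - 70) = ((-9 + 7)/(7 + 1))*√((9 - 10*(-1) - 3*8 + (2*(-1))*8) - 70) = (-2/8)*√((9 - 5*(-2) - 24 - 2*8) - 70) = ((⅛)*(-2))*√((9 + 10 - 24 - 16) - 70) = -√(-21 - 70)/4 = -I*√91/4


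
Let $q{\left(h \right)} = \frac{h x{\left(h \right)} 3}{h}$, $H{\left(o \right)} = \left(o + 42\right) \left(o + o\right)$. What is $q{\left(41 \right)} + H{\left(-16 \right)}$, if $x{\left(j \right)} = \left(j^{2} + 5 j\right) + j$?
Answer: $4949$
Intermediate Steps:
$x{\left(j \right)} = j^{2} + 6 j$
$H{\left(o \right)} = 2 o \left(42 + o\right)$ ($H{\left(o \right)} = \left(42 + o\right) 2 o = 2 o \left(42 + o\right)$)
$q{\left(h \right)} = 3 h \left(6 + h\right)$ ($q{\left(h \right)} = \frac{h h \left(6 + h\right) 3}{h} = \frac{h^{2} \left(6 + h\right) 3}{h} = \frac{3 h^{2} \left(6 + h\right)}{h} = 3 h \left(6 + h\right)$)
$q{\left(41 \right)} + H{\left(-16 \right)} = 3 \cdot 41 \left(6 + 41\right) + 2 \left(-16\right) \left(42 - 16\right) = 3 \cdot 41 \cdot 47 + 2 \left(-16\right) 26 = 5781 - 832 = 4949$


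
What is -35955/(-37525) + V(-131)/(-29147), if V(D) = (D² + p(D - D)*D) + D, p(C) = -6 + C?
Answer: 75886997/218748235 ≈ 0.34691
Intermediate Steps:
V(D) = D² - 5*D (V(D) = (D² + (-6 + (D - D))*D) + D = (D² + (-6 + 0)*D) + D = (D² - 6*D) + D = D² - 5*D)
-35955/(-37525) + V(-131)/(-29147) = -35955/(-37525) - 131*(-5 - 131)/(-29147) = -35955*(-1/37525) - 131*(-136)*(-1/29147) = 7191/7505 + 17816*(-1/29147) = 7191/7505 - 17816/29147 = 75886997/218748235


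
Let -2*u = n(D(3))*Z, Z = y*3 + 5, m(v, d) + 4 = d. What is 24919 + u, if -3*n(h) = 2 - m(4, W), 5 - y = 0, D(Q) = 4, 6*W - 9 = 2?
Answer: 224396/9 ≈ 24933.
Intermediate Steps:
W = 11/6 (W = 3/2 + (⅙)*2 = 3/2 + ⅓ = 11/6 ≈ 1.8333)
m(v, d) = -4 + d
y = 5 (y = 5 - 1*0 = 5 + 0 = 5)
n(h) = -25/18 (n(h) = -(2 - (-4 + 11/6))/3 = -(2 - 1*(-13/6))/3 = -(2 + 13/6)/3 = -⅓*25/6 = -25/18)
Z = 20 (Z = 5*3 + 5 = 15 + 5 = 20)
u = 125/9 (u = -(-25)*20/36 = -½*(-250/9) = 125/9 ≈ 13.889)
24919 + u = 24919 + 125/9 = 224396/9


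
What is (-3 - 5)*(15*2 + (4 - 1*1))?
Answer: -264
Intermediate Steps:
(-3 - 5)*(15*2 + (4 - 1*1)) = -8*(30 + (4 - 1)) = -8*(30 + 3) = -8*33 = -264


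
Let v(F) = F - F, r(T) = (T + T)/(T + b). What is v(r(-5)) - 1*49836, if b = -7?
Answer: -49836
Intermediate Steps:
r(T) = 2*T/(-7 + T) (r(T) = (T + T)/(T - 7) = (2*T)/(-7 + T) = 2*T/(-7 + T))
v(F) = 0
v(r(-5)) - 1*49836 = 0 - 1*49836 = 0 - 49836 = -49836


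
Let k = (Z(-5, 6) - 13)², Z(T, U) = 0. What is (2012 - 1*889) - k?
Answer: 954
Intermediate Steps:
k = 169 (k = (0 - 13)² = (-13)² = 169)
(2012 - 1*889) - k = (2012 - 1*889) - 1*169 = (2012 - 889) - 169 = 1123 - 169 = 954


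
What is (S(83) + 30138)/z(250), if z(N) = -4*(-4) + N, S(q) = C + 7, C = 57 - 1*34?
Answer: 15084/133 ≈ 113.41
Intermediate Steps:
C = 23 (C = 57 - 34 = 23)
S(q) = 30 (S(q) = 23 + 7 = 30)
z(N) = 16 + N
(S(83) + 30138)/z(250) = (30 + 30138)/(16 + 250) = 30168/266 = 30168*(1/266) = 15084/133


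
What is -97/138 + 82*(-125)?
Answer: -1414597/138 ≈ -10251.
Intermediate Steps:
-97/138 + 82*(-125) = -97*1/138 - 10250 = -97/138 - 10250 = -1414597/138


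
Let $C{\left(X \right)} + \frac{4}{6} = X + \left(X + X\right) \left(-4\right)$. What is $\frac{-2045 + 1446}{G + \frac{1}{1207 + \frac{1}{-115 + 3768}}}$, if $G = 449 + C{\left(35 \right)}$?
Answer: $- \frac{2641094028}{896535293} \approx -2.9459$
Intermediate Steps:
$C{\left(X \right)} = - \frac{2}{3} - 7 X$ ($C{\left(X \right)} = - \frac{2}{3} + \left(X + \left(X + X\right) \left(-4\right)\right) = - \frac{2}{3} + \left(X + 2 X \left(-4\right)\right) = - \frac{2}{3} + \left(X - 8 X\right) = - \frac{2}{3} - 7 X$)
$G = \frac{610}{3}$ ($G = 449 - \frac{737}{3} = \frac{610}{3} \approx 203.33$)
$\frac{-2045 + 1446}{G + \frac{1}{1207 + \frac{1}{-115 + 3768}}} = \frac{-2045 + 1446}{\frac{610}{3} + \frac{1}{1207 + \frac{1}{-115 + 3768}}} = - \frac{599}{\frac{610}{3} + \frac{1}{1207 + \frac{1}{3653}}} = - \frac{599}{\frac{610}{3} + \frac{1}{\frac{4409172}{3653}}} = - \frac{599}{\frac{610}{3} + \frac{3653}{4409172}} = - \frac{599}{\frac{896535293}{4409172}} = \left(-599\right) \frac{4409172}{896535293} = - \frac{2641094028}{896535293}$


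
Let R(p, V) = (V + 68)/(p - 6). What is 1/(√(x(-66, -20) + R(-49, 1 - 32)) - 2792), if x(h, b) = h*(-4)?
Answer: -153560/428725037 - √796565/428725037 ≈ -0.00036026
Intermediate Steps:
x(h, b) = -4*h
R(p, V) = (68 + V)/(-6 + p)
1/(√(x(-66, -20) + R(-49, 1 - 32)) - 2792) = 1/(√(-4*(-66) + (68 + (1 - 32))/(-6 - 49)) - 2792) = 1/(√(264 + (68 - 31)/(-55)) - 2792) = 1/(√(264 - 1/55*37) - 2792) = 1/(√(264 - 37/55) - 2792) = 1/(√(14483/55) - 2792) = 1/(√796565/55 - 2792) = 1/(-2792 + √796565/55)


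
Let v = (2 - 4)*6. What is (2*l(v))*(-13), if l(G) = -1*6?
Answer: 156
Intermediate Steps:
v = -12 (v = -2*6 = -12)
l(G) = -6
(2*l(v))*(-13) = (2*(-6))*(-13) = -12*(-13) = 156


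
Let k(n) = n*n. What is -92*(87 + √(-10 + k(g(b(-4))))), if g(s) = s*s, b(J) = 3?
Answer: -8004 - 92*√71 ≈ -8779.2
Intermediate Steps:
g(s) = s²
k(n) = n²
-92*(87 + √(-10 + k(g(b(-4))))) = -92*(87 + √(-10 + (3²)²)) = -92*(87 + √(-10 + 9²)) = -92*(87 + √(-10 + 81)) = -92*(87 + √71) = -8004 - 92*√71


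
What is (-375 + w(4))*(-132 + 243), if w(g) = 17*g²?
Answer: -11433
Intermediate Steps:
(-375 + w(4))*(-132 + 243) = (-375 + 17*4²)*(-132 + 243) = (-375 + 17*16)*111 = (-375 + 272)*111 = -103*111 = -11433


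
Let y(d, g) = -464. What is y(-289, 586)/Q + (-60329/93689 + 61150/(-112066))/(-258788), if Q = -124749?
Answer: 157786920821712688/42369534688525796061 ≈ 0.0037241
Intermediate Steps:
y(-289, 586)/Q + (-60329/93689 + 61150/(-112066))/(-258788) = -464/(-124749) + (-60329/93689 + 61150/(-112066))/(-258788) = -464*(-1/124749) + (-60329*1/93689 + 61150*(-1/112066))*(-1/258788) = 464/124749 + (-60329/93689 - 30575/56033)*(-1/258788) = 464/124749 - 6244956032/5249675737*(-1/258788) = 464/124749 + 1561239008/339638271156689 = 157786920821712688/42369534688525796061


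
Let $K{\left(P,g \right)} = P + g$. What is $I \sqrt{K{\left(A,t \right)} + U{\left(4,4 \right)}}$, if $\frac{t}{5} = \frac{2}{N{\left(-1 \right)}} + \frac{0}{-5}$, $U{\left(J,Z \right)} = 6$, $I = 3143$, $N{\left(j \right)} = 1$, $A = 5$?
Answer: $3143 \sqrt{21} \approx 14403.0$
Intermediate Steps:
$t = 10$ ($t = 5 \left(\frac{2}{1} + \frac{0}{-5}\right) = 5 \left(2 \cdot 1 + 0 \left(- \frac{1}{5}\right)\right) = 5 \left(2 + 0\right) = 5 \cdot 2 = 10$)
$I \sqrt{K{\left(A,t \right)} + U{\left(4,4 \right)}} = 3143 \sqrt{\left(5 + 10\right) + 6} = 3143 \sqrt{15 + 6} = 3143 \sqrt{21}$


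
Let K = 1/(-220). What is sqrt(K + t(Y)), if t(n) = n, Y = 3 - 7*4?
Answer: I*sqrt(302555)/110 ≈ 5.0005*I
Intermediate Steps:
Y = -25 (Y = 3 - 28 = -25)
K = -1/220 ≈ -0.0045455
sqrt(K + t(Y)) = sqrt(-1/220 - 25) = sqrt(-5501/220) = I*sqrt(302555)/110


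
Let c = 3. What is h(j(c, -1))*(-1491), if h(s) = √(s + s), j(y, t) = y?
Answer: -1491*√6 ≈ -3652.2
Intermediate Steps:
h(s) = √2*√s (h(s) = √(2*s) = √2*√s)
h(j(c, -1))*(-1491) = (√2*√3)*(-1491) = √6*(-1491) = -1491*√6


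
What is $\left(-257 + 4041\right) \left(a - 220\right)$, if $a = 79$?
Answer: $-533544$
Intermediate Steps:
$\left(-257 + 4041\right) \left(a - 220\right) = \left(-257 + 4041\right) \left(79 - 220\right) = 3784 \left(-141\right) = -533544$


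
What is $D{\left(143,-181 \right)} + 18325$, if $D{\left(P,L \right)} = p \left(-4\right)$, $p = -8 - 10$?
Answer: $18397$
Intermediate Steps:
$p = -18$ ($p = -8 - 10 = -18$)
$D{\left(P,L \right)} = 72$ ($D{\left(P,L \right)} = \left(-18\right) \left(-4\right) = 72$)
$D{\left(143,-181 \right)} + 18325 = 72 + 18325 = 18397$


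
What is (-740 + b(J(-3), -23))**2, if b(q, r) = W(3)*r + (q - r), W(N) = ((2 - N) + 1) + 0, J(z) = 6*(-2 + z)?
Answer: 558009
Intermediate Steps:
J(z) = -12 + 6*z
W(N) = 3 - N (W(N) = (3 - N) + 0 = 3 - N)
b(q, r) = q - r (b(q, r) = (3 - 1*3)*r + (q - r) = (3 - 3)*r + (q - r) = 0*r + (q - r) = 0 + (q - r) = q - r)
(-740 + b(J(-3), -23))**2 = (-740 + ((-12 + 6*(-3)) - 1*(-23)))**2 = (-740 + ((-12 - 18) + 23))**2 = (-740 + (-30 + 23))**2 = (-740 - 7)**2 = (-747)**2 = 558009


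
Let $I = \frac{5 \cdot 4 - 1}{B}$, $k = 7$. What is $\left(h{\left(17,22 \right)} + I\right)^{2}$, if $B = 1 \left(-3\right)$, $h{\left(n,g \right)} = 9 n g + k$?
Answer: $\frac{102010000}{9} \approx 1.1334 \cdot 10^{7}$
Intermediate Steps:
$h{\left(n,g \right)} = 7 + 9 g n$ ($h{\left(n,g \right)} = 9 n g + 7 = 9 g n + 7 = 7 + 9 g n$)
$B = -3$
$I = - \frac{19}{3}$ ($I = \frac{5 \cdot 4 - 1}{-3} = \left(20 - 1\right) \left(- \frac{1}{3}\right) = 19 \left(- \frac{1}{3}\right) = - \frac{19}{3} \approx -6.3333$)
$\left(h{\left(17,22 \right)} + I\right)^{2} = \left(\left(7 + 9 \cdot 22 \cdot 17\right) - \frac{19}{3}\right)^{2} = \left(\left(7 + 3366\right) - \frac{19}{3}\right)^{2} = \left(3373 - \frac{19}{3}\right)^{2} = \left(\frac{10100}{3}\right)^{2} = \frac{102010000}{9}$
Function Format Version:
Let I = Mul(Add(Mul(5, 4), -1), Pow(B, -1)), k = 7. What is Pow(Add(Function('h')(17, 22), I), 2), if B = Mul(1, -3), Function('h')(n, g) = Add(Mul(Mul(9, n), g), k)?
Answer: Rational(102010000, 9) ≈ 1.1334e+7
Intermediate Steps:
Function('h')(n, g) = Add(7, Mul(9, g, n)) (Function('h')(n, g) = Add(Mul(Mul(9, n), g), 7) = Add(Mul(9, g, n), 7) = Add(7, Mul(9, g, n)))
B = -3
I = Rational(-19, 3) (I = Mul(Add(Mul(5, 4), -1), Pow(-3, -1)) = Mul(Add(20, -1), Rational(-1, 3)) = Mul(19, Rational(-1, 3)) = Rational(-19, 3) ≈ -6.3333)
Pow(Add(Function('h')(17, 22), I), 2) = Pow(Add(Add(7, Mul(9, 22, 17)), Rational(-19, 3)), 2) = Pow(Add(Add(7, 3366), Rational(-19, 3)), 2) = Pow(Add(3373, Rational(-19, 3)), 2) = Pow(Rational(10100, 3), 2) = Rational(102010000, 9)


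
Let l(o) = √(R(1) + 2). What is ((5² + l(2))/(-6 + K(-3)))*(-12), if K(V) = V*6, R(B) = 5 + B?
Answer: 25/2 + √2 ≈ 13.914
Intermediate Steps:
K(V) = 6*V
l(o) = 2*√2 (l(o) = √((5 + 1) + 2) = √(6 + 2) = √8 = 2*√2)
((5² + l(2))/(-6 + K(-3)))*(-12) = ((5² + 2*√2)/(-6 + 6*(-3)))*(-12) = ((25 + 2*√2)/(-6 - 18))*(-12) = ((25 + 2*√2)/(-24))*(-12) = ((25 + 2*√2)*(-1/24))*(-12) = (-25/24 - √2/12)*(-12) = 25/2 + √2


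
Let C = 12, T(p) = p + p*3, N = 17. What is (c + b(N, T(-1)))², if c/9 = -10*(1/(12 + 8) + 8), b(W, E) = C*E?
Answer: 2387025/4 ≈ 5.9676e+5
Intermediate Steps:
T(p) = 4*p (T(p) = p + 3*p = 4*p)
b(W, E) = 12*E
c = -1449/2 (c = 9*(-10*(1/(12 + 8) + 8)) = 9*(-10*(1/20 + 8)) = 9*(-10*161/20) = 9*(-161/2) = -1449/2 ≈ -724.50)
(c + b(N, T(-1)))² = (-1449/2 + 12*(4*(-1)))² = (-1449/2 + 12*(-4))² = (-1449/2 - 48)² = (-1545/2)² = 2387025/4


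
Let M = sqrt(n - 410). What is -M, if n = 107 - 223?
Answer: -I*sqrt(526) ≈ -22.935*I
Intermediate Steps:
n = -116
M = I*sqrt(526) (M = sqrt(-116 - 410) = sqrt(-526) = I*sqrt(526) ≈ 22.935*I)
-M = -I*sqrt(526)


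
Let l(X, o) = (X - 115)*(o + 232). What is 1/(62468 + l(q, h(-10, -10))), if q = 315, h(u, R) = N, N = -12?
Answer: 1/106468 ≈ 9.3925e-6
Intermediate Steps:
h(u, R) = -12
l(X, o) = (-115 + X)*(232 + o)
1/(62468 + l(q, h(-10, -10))) = 1/(62468 + (-26680 - 115*(-12) + 232*315 + 315*(-12))) = 1/(62468 + (-26680 + 1380 + 73080 - 3780)) = 1/(62468 + 44000) = 1/106468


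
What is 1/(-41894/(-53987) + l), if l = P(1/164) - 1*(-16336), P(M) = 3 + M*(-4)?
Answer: 2213467/36167500980 ≈ 6.1200e-5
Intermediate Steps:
P(M) = 3 - 4*M
l = 669898/41 (l = (3 - 4/164) - 1*(-16336) = (3 - 4*1/164) + 16336 = (3 - 1/41) + 16336 = 122/41 + 16336 = 669898/41 ≈ 16339.)
1/(-41894/(-53987) + l) = 1/(-41894/(-53987) + 669898/41) = 1/(-41894*(-1/53987) + 669898/41) = 1/(41894/53987 + 669898/41) = 1/(36167500980/2213467) = 2213467/36167500980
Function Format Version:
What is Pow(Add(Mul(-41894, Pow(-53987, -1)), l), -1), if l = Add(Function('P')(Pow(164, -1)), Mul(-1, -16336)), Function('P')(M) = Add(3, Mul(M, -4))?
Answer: Rational(2213467, 36167500980) ≈ 6.1200e-5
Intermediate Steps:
Function('P')(M) = Add(3, Mul(-4, M))
l = Rational(669898, 41) (l = Add(Add(3, Mul(-4, Pow(164, -1))), Mul(-1, -16336)) = Add(Add(3, Mul(-4, Rational(1, 164))), 16336) = Add(Add(3, Rational(-1, 41)), 16336) = Add(Rational(122, 41), 16336) = Rational(669898, 41) ≈ 16339.)
Pow(Add(Mul(-41894, Pow(-53987, -1)), l), -1) = Pow(Add(Mul(-41894, Pow(-53987, -1)), Rational(669898, 41)), -1) = Pow(Add(Mul(-41894, Rational(-1, 53987)), Rational(669898, 41)), -1) = Pow(Add(Rational(41894, 53987), Rational(669898, 41)), -1) = Pow(Rational(36167500980, 2213467), -1) = Rational(2213467, 36167500980)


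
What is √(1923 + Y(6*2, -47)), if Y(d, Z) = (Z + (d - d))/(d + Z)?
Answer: 2*√589330/35 ≈ 43.867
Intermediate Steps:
Y(d, Z) = Z/(Z + d) (Y(d, Z) = (Z + 0)/(Z + d) = Z/(Z + d))
√(1923 + Y(6*2, -47)) = √(1923 - 47/(-47 + 6*2)) = √(1923 - 47/(-47 + 12)) = √(1923 - 47/(-35)) = √(1923 - 47*(-1/35)) = √(1923 + 47/35) = √(67352/35) = 2*√589330/35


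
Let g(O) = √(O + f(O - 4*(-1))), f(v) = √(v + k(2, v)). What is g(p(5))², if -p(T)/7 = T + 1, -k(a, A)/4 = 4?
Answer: -42 + 3*I*√6 ≈ -42.0 + 7.3485*I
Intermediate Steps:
k(a, A) = -16 (k(a, A) = -4*4 = -16)
p(T) = -7 - 7*T (p(T) = -7*(T + 1) = -7*(1 + T) = -7 - 7*T)
f(v) = √(-16 + v) (f(v) = √(v - 16) = √(-16 + v))
g(O) = √(O + √(-12 + O)) (g(O) = √(O + √(-16 + (O - 4*(-1)))) = √(O + √(-16 + (O + 4))) = √(O + √(-16 + (4 + O))) = √(O + √(-12 + O)))
g(p(5))² = (√((-7 - 7*5) + √(-12 + (-7 - 7*5))))² = (√((-7 - 35) + √(-12 + (-7 - 35))))² = (√(-42 + √(-12 - 42)))² = (√(-42 + √(-54)))² = (√(-42 + 3*I*√6))² = -42 + 3*I*√6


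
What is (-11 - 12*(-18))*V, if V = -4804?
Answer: -984820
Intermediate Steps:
(-11 - 12*(-18))*V = (-11 - 12*(-18))*(-4804) = (-11 + 216)*(-4804) = 205*(-4804) = -984820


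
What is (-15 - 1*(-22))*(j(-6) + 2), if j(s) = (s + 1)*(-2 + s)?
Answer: 294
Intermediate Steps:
j(s) = (1 + s)*(-2 + s)
(-15 - 1*(-22))*(j(-6) + 2) = (-15 - 1*(-22))*((-2 + (-6)² - 1*(-6)) + 2) = (-15 + 22)*((-2 + 36 + 6) + 2) = 7*(40 + 2) = 7*42 = 294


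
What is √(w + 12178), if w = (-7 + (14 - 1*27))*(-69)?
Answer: √13558 ≈ 116.44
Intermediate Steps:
w = 1380 (w = (-7 + (14 - 27))*(-69) = (-7 - 13)*(-69) = -20*(-69) = 1380)
√(w + 12178) = √(1380 + 12178) = √13558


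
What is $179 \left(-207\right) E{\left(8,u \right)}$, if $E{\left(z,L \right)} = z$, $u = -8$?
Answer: $-296424$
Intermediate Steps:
$179 \left(-207\right) E{\left(8,u \right)} = 179 \left(-207\right) 8 = \left(-37053\right) 8 = -296424$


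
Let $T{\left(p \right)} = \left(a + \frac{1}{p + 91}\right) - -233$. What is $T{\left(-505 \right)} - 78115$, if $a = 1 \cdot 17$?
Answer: $- \frac{32236111}{414} \approx -77865.0$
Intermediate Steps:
$a = 17$
$T{\left(p \right)} = 250 + \frac{1}{91 + p}$ ($T{\left(p \right)} = \left(17 + \frac{1}{p + 91}\right) - -233 = \left(17 + \frac{1}{91 + p}\right) + 233 = 250 + \frac{1}{91 + p}$)
$T{\left(-505 \right)} - 78115 = \frac{22751 + 250 \left(-505\right)}{91 - 505} - 78115 = \frac{22751 - 126250}{-414} - 78115 = \left(- \frac{1}{414}\right) \left(-103499\right) - 78115 = \frac{103499}{414} - 78115 = - \frac{32236111}{414}$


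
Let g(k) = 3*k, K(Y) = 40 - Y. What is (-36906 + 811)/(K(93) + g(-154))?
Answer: 7219/103 ≈ 70.087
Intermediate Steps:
(-36906 + 811)/(K(93) + g(-154)) = (-36906 + 811)/((40 - 1*93) + 3*(-154)) = -36095/((40 - 93) - 462) = -36095/(-53 - 462) = -36095/(-515) = -36095*(-1/515) = 7219/103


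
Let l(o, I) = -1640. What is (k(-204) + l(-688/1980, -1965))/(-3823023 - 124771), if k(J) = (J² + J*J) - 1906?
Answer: -39843/1973897 ≈ -0.020185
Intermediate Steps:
k(J) = -1906 + 2*J² (k(J) = (J² + J²) - 1906 = 2*J² - 1906 = -1906 + 2*J²)
(k(-204) + l(-688/1980, -1965))/(-3823023 - 124771) = ((-1906 + 2*(-204)²) - 1640)/(-3823023 - 124771) = ((-1906 + 2*41616) - 1640)/(-3947794) = ((-1906 + 83232) - 1640)*(-1/3947794) = (81326 - 1640)*(-1/3947794) = 79686*(-1/3947794) = -39843/1973897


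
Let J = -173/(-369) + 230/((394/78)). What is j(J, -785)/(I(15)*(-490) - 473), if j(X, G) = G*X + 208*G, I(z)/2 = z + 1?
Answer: 499805575/40490001 ≈ 12.344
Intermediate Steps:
J = 3344011/72693 (J = -173*(-1/369) + 230/((394*(1/78))) = 173/369 + 230/(197/39) = 173/369 + 230*(39/197) = 173/369 + 8970/197 = 3344011/72693 ≈ 46.002)
I(z) = 2 + 2*z (I(z) = 2*(z + 1) = 2*(1 + z) = 2 + 2*z)
j(X, G) = 208*G + G*X
j(J, -785)/(I(15)*(-490) - 473) = (-785*(208 + 3344011/72693))/((2 + 2*15)*(-490) - 473) = (-785*18464155/72693)/((2 + 30)*(-490) - 473) = -14494361675/(72693*(32*(-490) - 473)) = -14494361675/(72693*(-15680 - 473)) = -14494361675/72693/(-16153) = -14494361675/72693*(-1/16153) = 499805575/40490001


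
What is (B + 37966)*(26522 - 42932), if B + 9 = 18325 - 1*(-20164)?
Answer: -1254478860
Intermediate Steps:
B = 38480 (B = -9 + (18325 - 1*(-20164)) = -9 + (18325 + 20164) = -9 + 38489 = 38480)
(B + 37966)*(26522 - 42932) = (38480 + 37966)*(26522 - 42932) = 76446*(-16410) = -1254478860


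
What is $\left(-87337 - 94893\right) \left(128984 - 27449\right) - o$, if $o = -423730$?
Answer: $-18502299320$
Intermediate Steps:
$\left(-87337 - 94893\right) \left(128984 - 27449\right) - o = \left(-87337 - 94893\right) \left(128984 - 27449\right) - -423730 = \left(-182230\right) 101535 + 423730 = -18502723050 + 423730 = -18502299320$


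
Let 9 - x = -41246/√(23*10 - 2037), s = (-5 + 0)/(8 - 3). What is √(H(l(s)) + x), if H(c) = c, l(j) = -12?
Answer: √(-9795747 - 74531522*I*√1807)/1807 ≈ 21.992 - 22.06*I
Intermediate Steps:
s = -1 (s = -5/5 = -5*⅕ = -1)
x = 9 - 41246*I*√1807/1807 (x = 9 - (-41246)/(√(23*10 - 2037)) = 9 - (-41246)/(√(230 - 2037)) = 9 - (-41246)/(√(-1807)) = 9 - (-41246)/(I*√1807) = 9 - (-41246)*(-I*√1807/1807) = 9 - 41246*I*√1807/1807 ≈ 9.0 - 970.29*I)
√(H(l(s)) + x) = √(-12 + (9 - 41246*I*√1807/1807)) = √(-3 - 41246*I*√1807/1807)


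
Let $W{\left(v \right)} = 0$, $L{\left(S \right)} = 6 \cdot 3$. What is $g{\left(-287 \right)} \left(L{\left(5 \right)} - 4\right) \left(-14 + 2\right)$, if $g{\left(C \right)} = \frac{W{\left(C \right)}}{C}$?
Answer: $0$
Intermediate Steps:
$L{\left(S \right)} = 18$
$g{\left(C \right)} = 0$ ($g{\left(C \right)} = \frac{0}{C} = 0$)
$g{\left(-287 \right)} \left(L{\left(5 \right)} - 4\right) \left(-14 + 2\right) = 0 \left(18 - 4\right) \left(-14 + 2\right) = 0 \cdot 14 \left(-12\right) = 0 \left(-168\right) = 0$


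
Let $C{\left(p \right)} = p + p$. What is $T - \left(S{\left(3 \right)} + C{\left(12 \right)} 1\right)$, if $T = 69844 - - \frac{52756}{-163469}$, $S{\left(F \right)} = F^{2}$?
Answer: $\frac{11411881603}{163469} \approx 69811.0$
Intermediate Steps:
$C{\left(p \right)} = 2 p$
$T = \frac{11417276080}{163469}$ ($T = 69844 - \left(-52756\right) \left(- \frac{1}{163469}\right) = 69844 - \frac{52756}{163469} = \frac{11417276080}{163469} \approx 69844.0$)
$T - \left(S{\left(3 \right)} + C{\left(12 \right)} 1\right) = \frac{11417276080}{163469} - \left(3^{2} + 2 \cdot 12 \cdot 1\right) = \frac{11417276080}{163469} - \left(9 + 24 \cdot 1\right) = \frac{11417276080}{163469} - \left(9 + 24\right) = \frac{11417276080}{163469} - 33 = \frac{11411881603}{163469}$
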